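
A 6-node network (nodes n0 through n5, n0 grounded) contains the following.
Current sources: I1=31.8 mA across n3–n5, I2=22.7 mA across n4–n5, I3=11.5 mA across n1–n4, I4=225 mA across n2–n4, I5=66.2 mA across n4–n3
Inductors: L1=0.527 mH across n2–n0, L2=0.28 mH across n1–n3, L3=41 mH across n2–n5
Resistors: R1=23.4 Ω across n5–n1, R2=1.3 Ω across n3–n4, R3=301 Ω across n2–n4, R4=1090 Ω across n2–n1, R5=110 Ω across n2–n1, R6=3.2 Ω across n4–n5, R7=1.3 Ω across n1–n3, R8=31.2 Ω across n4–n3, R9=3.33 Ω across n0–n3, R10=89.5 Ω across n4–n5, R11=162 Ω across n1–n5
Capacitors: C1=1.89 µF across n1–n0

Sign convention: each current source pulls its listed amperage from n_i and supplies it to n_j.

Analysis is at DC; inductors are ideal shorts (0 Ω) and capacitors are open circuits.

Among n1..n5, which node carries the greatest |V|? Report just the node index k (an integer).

4

MNA unknowns: 5 node voltages V₁..V_5 plus 3 source currents (L1, L2, L3)
I1: z[3]−=0.0318, z[5]+=0.0318
L1: row V2−V0=0, i_L1 at 2,0
L2: row V1−V3=0, i_L2 at 1,3
R1: Y=0.04274 on G[5,1]
R2: Y=0.7692 on G[3,4]
I2: z[4]−=0.0227, z[5]+=0.0227
R3: Y=0.003322 on G[2,4]
R4: Y=0.0009174 on G[2,1]
R5: Y=0.009091 on G[2,1]
R6: Y=0.3125 on G[4,5]
R7: Y=0.7692 on G[1,3]
R8: Y=0.03205 on G[4,3]
R9: Y=0.3003 on G[0,3]
L3: row V2−V5=0, i_L3 at 2,5
R10: Y=0.01117 on G[4,5]
I3: z[1]−=0.0115, z[4]+=0.0115
I4: z[2]−=0.225, z[4]+=0.225
C1: Y=0.000 on G[1,0]
R11: Y=0.006173 on G[1,5]
I5: z[4]−=0.0662, z[3]+=0.0662
solve → V1=0.2160, V2=0.000, V3=0.2160, V4=0.2842, V5=0.000
aux → i_L1=-0.06485, i_L2=-0.02422, i_L3=-0.1570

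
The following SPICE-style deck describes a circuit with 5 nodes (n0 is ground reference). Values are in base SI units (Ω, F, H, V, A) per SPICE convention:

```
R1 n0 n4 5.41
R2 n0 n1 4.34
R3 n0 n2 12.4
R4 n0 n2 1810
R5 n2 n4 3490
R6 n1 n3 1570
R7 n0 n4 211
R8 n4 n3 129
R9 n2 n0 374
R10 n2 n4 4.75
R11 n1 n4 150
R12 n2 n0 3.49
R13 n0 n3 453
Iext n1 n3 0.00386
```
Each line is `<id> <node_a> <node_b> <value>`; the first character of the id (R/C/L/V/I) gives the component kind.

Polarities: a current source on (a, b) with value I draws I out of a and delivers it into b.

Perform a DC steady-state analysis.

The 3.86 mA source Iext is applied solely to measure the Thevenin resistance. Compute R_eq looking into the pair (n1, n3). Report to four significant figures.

R_eq = 99.58 Ω

MNA unknowns: 4 node voltages V₁..V_4
R1: Y=0.1848 on G[0,4]
R2: Y=0.2304 on G[0,1]
R3: Y=0.08065 on G[0,2]
R4: Y=0.0005525 on G[0,2]
R5: Y=0.0002865 on G[2,4]
R6: Y=0.0006369 on G[1,3]
R7: Y=0.004739 on G[0,4]
R8: Y=0.007752 on G[4,3]
R9: Y=0.002674 on G[2,0]
R10: Y=0.2105 on G[2,4]
R11: Y=0.006667 on G[1,4]
R12: Y=0.2865 on G[2,0]
R13: Y=0.002208 on G[0,3]
Iext: z[1]−=0.00386, z[3]+=0.00386
solve → V1=-0.01502, V2=0.002962, V3=0.3693, V4=0.008166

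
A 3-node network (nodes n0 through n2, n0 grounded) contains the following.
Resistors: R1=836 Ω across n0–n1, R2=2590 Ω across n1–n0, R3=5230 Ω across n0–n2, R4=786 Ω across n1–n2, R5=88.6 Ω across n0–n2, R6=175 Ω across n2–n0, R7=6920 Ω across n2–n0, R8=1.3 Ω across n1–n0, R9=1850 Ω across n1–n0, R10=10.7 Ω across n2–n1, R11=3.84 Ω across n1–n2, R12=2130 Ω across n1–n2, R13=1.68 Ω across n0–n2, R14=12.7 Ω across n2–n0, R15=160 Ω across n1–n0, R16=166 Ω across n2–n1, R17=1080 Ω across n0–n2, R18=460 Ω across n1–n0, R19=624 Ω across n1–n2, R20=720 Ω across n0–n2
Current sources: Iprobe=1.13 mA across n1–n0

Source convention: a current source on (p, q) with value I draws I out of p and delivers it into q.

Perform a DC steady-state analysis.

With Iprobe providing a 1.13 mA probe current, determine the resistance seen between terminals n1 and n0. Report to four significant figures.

R_eq = 0.9821 Ω

MNA unknowns: 2 node voltages V₁..V_2
R1: Y=0.001196 on G[0,1]
R2: Y=0.0003861 on G[1,0]
R3: Y=0.0001912 on G[0,2]
R4: Y=0.001272 on G[1,2]
R5: Y=0.01129 on G[0,2]
R6: Y=0.005714 on G[2,0]
R7: Y=0.0001445 on G[2,0]
R8: Y=0.7692 on G[1,0]
R9: Y=0.0005405 on G[1,0]
R10: Y=0.09346 on G[2,1]
R11: Y=0.2604 on G[1,2]
R12: Y=0.0004695 on G[1,2]
R13: Y=0.5952 on G[0,2]
R14: Y=0.07874 on G[2,0]
R15: Y=0.006250 on G[1,0]
R16: Y=0.006024 on G[2,1]
R17: Y=0.0009259 on G[0,2]
R18: Y=0.002174 on G[1,0]
R19: Y=0.001603 on G[1,2]
R20: Y=0.001389 on G[0,2]
Iprobe: z[1]−=0.00113, z[0]+=0.00113
solve → V1=-0.001110, V2=-0.0003814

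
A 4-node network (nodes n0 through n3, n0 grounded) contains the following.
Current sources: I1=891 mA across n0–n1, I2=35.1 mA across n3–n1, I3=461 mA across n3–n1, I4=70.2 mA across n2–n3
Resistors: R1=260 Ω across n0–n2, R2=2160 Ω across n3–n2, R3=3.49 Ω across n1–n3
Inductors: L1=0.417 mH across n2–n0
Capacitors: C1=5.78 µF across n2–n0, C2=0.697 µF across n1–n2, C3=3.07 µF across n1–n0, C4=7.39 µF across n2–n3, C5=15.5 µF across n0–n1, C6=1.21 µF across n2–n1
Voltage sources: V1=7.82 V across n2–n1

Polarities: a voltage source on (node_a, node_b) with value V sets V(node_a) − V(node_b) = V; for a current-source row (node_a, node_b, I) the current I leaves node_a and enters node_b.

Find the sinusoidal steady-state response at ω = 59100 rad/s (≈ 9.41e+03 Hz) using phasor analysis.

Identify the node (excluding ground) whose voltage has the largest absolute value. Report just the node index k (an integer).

2

MNA unknowns: 3 node voltages V₁..V_3 plus 1 source current (V1)
I1: z[0]−=0.891, z[1]+=0.891
R1: Y=0.003846+0.000j on G[0,2]
L1: Y=0.000-0.04058j on G[2,0]
C1: Y=0.000+0.3416j on G[2,0]
R2: Y=0.0004630+0.000j on G[3,2]
I2: z[3]−=0.0351, z[1]+=0.0351
R3: Y=0.2865+0.000j on G[1,3]
C2: Y=0.000+0.04119j on G[1,2]
C3: Y=0.000+0.1814j on G[1,0]
I3: z[3]−=0.461, z[1]+=0.461
C4: Y=0.000+0.4367j on G[2,3]
C5: Y=0.000+0.9161j on G[0,1]
I4: z[2]−=0.0702, z[3]+=0.0702
C6: Y=0.000+0.07151j on G[2,1]
V1: row V2−V1=7.82, i_V1 at 2,1
solve → V1=-1.682-0.6202j, V2=6.138-0.6202j, V3=3.336+3.644j
aux → i_V1=-2.144-3.949j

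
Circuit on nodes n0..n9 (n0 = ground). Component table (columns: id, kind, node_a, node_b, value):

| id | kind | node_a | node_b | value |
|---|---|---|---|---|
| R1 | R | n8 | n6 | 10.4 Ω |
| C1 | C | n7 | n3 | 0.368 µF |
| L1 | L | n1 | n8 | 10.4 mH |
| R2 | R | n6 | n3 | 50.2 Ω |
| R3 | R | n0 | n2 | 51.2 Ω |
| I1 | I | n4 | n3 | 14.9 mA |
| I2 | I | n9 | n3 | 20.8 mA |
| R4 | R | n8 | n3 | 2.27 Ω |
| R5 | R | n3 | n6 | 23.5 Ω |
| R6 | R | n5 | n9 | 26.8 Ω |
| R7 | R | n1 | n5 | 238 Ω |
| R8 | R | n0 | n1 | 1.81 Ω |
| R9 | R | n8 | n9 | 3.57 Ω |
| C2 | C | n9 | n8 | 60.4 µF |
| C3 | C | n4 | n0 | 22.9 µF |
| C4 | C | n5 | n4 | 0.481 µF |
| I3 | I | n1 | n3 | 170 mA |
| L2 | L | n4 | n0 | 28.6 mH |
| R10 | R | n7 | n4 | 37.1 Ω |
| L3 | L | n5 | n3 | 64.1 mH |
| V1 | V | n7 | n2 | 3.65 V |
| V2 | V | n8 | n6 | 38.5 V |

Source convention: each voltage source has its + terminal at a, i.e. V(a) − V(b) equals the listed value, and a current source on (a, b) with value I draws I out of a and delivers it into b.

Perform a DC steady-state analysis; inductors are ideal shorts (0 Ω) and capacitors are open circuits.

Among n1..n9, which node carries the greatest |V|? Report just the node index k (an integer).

6

Element admittances at DC:
  Y(R1) = 0.09615 S between n8,n6
  Y(C1) = 0.000 S between n7,n3
  L1: short n1↔n8 (DC inductor)
  Y(R2) = 0.01992 S between n6,n3
  Y(R3) = 0.01953 S between n0,n2
  I1: injects 0.0149 A into n3 (from n4)
  I2: injects 0.0208 A into n3 (from n9)
  Y(R4) = 0.4405 S between n8,n3
  Y(R5) = 0.04255 S between n3,n6
  Y(R6) = 0.03731 S between n5,n9
  Y(R7) = 0.004202 S between n1,n5
  Y(R8) = 0.5525 S between n0,n1
  Y(R9) = 0.2801 S between n8,n9
  Y(C2) = 0.000 S between n9,n8
  Y(C3) = 0.000 S between n4,n0
  Y(C4) = 0.000 S between n5,n4
  I3: injects 0.17 A into n3 (from n1)
  L2: short n4↔n0 (DC inductor)
  Y(R10) = 0.02695 S between n7,n4
  L3: short n5↔n3 (DC inductor)
  V1: constraint V(n7)−V(n2) = 3.65
  V2: constraint V(n8)−V(n6) = 38.5
Assemble and solve the 14×14 MNA system:
  V(n1)=0.02697  V(n2)=-2.116  V(n3)=-4.050  V(n4)=0.000  V(n5)=-4.050  V(n6)=-38.47  V(n7)=1.534  V(n8)=0.02697  V(n9)=-0.5178
  i(L1)=-0.2020  i(L2)=0.02644  i(L3)=0.1489  i(V1)=-0.04134  i(V2)=-5.852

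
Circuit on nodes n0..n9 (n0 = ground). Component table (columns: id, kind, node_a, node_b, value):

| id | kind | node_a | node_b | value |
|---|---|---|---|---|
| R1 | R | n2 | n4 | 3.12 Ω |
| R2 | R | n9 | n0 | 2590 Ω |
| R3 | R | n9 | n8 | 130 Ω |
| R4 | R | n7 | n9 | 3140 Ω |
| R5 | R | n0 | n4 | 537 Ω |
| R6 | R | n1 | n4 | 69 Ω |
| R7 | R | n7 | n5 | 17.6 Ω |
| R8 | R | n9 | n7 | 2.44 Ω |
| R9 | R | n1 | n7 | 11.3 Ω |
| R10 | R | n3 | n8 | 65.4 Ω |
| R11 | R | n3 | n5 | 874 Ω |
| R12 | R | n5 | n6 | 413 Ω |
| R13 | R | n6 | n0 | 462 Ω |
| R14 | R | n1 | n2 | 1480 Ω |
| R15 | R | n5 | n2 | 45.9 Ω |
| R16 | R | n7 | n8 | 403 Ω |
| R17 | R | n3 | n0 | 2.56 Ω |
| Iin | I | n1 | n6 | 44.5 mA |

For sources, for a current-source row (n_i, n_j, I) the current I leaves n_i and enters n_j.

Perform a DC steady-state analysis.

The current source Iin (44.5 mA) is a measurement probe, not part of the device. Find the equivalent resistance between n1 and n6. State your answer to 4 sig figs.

MNA unknowns: 9 node voltages V₁..V_9
R1: Y=0.3205 on G[2,4]
R2: Y=0.0003861 on G[9,0]
R3: Y=0.007692 on G[9,8]
R4: Y=0.0003185 on G[7,9]
R5: Y=0.001862 on G[0,4]
R6: Y=0.01449 on G[1,4]
R7: Y=0.05682 on G[7,5]
R8: Y=0.4098 on G[9,7]
R9: Y=0.08850 on G[1,7]
R10: Y=0.01529 on G[3,8]
R11: Y=0.001144 on G[3,5]
R12: Y=0.002421 on G[5,6]
R13: Y=0.002165 on G[6,0]
R14: Y=0.0006757 on G[1,2]
R15: Y=0.02179 on G[5,2]
R16: Y=0.002481 on G[7,8]
R17: Y=0.3906 on G[3,0]
Iin: z[1]−=0.0445, z[6]+=0.0445
solve → V1=-2.529, V2=-1.952, V3=-0.03727, V4=-1.966, V5=-1.727, V6=8.792, V7=-2.123, V8=-0.8630, V9=-2.098

R_eq = 254.4 Ω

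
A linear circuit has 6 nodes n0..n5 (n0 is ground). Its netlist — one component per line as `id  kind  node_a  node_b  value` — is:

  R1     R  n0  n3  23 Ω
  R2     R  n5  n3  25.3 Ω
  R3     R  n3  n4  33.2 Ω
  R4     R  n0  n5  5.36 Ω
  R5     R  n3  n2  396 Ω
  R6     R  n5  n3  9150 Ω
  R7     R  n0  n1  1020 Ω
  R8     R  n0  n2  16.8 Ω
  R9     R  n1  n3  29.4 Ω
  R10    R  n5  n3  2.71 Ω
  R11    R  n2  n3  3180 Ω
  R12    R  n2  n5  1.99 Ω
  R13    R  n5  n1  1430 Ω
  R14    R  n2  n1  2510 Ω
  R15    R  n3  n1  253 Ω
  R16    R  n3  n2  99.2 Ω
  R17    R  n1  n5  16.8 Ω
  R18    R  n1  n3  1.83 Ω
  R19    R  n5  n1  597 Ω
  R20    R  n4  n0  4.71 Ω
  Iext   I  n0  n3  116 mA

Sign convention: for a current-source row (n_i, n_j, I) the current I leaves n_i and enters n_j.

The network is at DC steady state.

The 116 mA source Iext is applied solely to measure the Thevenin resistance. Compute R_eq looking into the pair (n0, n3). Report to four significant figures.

R_eq = 4.327 Ω

Apply KCL at each of the 5 non-ground nodes and solve the resulting linear system.
Node n1: branches {R7, R9, R13, R14, R15, R17, R18, R19} → V_1 = 0.4851
Node n2: branches {R5, R8, R11, R12, R14, R16} → V_2 = 0.3036
Node n3: branches {R1, R2, R3, R5, R6, R9, R10, R11, R15, R16, R18, Iext} → V_3 = 0.5020
Node n4: branches {R3, R20} → V_4 = 0.06237
Node n5: branches {R2, R4, R6, R10, R12, R13, R17, R19} → V_5 = 0.3344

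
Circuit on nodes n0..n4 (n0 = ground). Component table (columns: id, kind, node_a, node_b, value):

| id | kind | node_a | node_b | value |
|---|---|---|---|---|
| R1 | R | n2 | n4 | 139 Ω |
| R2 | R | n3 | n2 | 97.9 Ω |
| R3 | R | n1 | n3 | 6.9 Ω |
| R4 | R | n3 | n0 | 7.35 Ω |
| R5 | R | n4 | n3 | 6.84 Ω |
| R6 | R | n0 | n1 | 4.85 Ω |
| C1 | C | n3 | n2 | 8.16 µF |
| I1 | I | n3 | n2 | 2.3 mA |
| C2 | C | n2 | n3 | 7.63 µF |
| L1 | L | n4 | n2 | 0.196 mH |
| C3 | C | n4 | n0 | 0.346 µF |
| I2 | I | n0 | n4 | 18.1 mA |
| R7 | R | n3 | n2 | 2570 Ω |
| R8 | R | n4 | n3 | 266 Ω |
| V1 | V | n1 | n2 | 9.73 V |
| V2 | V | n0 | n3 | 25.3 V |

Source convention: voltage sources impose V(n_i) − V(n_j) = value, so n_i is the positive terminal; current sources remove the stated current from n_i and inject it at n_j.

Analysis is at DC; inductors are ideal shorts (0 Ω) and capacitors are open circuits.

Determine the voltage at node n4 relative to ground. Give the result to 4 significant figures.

-21.74 V

Apply KCL at each of the 4 non-ground nodes and solve the resulting linear system.
Node n1: branches {R3, R6, V1} → V_1 = -12.01
Node n2: branches {R1, R2, C1, I1, C2, L1, R7, V1} → V_2 = -21.74
Node n3: branches {R2, R3, R4, R5, C1, I1, C2, R7, R8, V2} → V_3 = -25.30
Node n4: branches {R1, R5, L1, C3, I2, R8} → V_4 = -21.74
Source currents: i(L1)=-0.5155, i(V1)=0.5509, i(V2)=-5.937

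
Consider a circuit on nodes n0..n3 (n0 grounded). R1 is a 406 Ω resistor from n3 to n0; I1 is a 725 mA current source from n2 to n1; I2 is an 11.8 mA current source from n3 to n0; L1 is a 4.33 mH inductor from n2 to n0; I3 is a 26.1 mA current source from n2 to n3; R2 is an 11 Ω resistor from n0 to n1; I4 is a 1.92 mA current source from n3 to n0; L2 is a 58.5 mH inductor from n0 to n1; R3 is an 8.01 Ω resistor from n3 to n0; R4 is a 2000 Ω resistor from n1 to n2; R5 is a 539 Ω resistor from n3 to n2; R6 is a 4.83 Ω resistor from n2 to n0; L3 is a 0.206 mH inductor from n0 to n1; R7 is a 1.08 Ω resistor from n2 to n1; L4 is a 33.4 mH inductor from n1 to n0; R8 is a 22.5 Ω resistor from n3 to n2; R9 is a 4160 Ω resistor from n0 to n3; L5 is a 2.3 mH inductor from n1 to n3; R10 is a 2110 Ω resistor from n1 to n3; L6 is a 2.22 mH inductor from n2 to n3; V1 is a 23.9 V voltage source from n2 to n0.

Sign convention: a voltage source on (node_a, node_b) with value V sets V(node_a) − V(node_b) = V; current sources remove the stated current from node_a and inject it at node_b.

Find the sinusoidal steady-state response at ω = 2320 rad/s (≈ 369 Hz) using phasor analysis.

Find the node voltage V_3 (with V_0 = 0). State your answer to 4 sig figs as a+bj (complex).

Apply KCL at each of the 3 non-ground nodes and solve the resulting linear system.
Node n1: branches {I1, R2, L2, R4, L3, R7, L4, L5, R10} → V_1 = 4.675+7.890j
Node n2: branches {I1, L1, I3, R4, R5, R6, R7, R8, L6, V1} → V_2 = 23.90+0.000j
Node n3: branches {R1, I2, I3, I4, R3, R5, R8, R9, L5, R10, L6} → V_3 = 14.53+0.1762j
Source currents: i(V1)=-23.91+11.52j

14.53+0.1762j V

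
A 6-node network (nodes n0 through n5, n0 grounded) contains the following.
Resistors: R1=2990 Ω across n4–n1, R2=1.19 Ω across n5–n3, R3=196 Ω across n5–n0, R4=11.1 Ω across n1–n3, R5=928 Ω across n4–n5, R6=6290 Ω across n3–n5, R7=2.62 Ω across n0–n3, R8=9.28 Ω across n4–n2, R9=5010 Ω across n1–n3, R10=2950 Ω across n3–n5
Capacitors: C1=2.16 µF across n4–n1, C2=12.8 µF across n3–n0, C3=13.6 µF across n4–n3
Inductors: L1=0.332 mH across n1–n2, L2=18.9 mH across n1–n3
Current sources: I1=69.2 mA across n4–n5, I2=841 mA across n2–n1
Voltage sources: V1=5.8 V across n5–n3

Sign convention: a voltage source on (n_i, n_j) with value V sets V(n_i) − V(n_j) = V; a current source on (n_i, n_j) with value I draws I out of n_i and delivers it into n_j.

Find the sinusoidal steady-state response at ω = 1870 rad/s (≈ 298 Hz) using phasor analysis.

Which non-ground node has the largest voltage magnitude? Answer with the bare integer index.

Element admittances at ω=1870 rad/s:
  Y(R1) = 0.0003344+0.000j S between n4,n1
  Y(R2) = 0.8403+0.000j S between n5,n3
  Y(R3) = 0.005102+0.000j S between n5,n0
  Y(C1) = 0.000+0.004039j S between n4,n1
  Y(L1) = 0.000-1.611j S between n1,n2
  Y(R4) = 0.09009+0.000j S between n1,n3
  I1: injects 0.0692 A into n5 (from n4)
  Y(R5) = 0.001078+0.000j S between n4,n5
  Y(C2) = 0.000+0.02394j S between n3,n0
  Y(R6) = 0.0001590+0.000j S between n3,n5
  Y(R7) = 0.3817+0.000j S between n0,n3
  Y(L2) = 0.000-0.02829j S between n1,n3
  Y(C3) = 0.000+0.02543j S between n4,n3
  Y(R8) = 0.1078+0.000j S between n4,n2
  Y(R9) = 0.0001996+0.000j S between n1,n3
  Y(R10) = 0.0003390+0.000j S between n3,n5
  I2: injects 0.841 A into n1 (from n2)
  V1: constraint V(n5)−V(n3) = 5.8
Assemble and solve the 6×6 MNA system:
  V(n1)=-0.8228+0.1552j  V(n2)=-0.8459-0.4066j  V(n3)=-0.07622+0.004717j  V(n4)=-1.438-0.06078j  V(n5)=5.724+0.004717j
  i(V1)=-4.845-9.465e-05j

5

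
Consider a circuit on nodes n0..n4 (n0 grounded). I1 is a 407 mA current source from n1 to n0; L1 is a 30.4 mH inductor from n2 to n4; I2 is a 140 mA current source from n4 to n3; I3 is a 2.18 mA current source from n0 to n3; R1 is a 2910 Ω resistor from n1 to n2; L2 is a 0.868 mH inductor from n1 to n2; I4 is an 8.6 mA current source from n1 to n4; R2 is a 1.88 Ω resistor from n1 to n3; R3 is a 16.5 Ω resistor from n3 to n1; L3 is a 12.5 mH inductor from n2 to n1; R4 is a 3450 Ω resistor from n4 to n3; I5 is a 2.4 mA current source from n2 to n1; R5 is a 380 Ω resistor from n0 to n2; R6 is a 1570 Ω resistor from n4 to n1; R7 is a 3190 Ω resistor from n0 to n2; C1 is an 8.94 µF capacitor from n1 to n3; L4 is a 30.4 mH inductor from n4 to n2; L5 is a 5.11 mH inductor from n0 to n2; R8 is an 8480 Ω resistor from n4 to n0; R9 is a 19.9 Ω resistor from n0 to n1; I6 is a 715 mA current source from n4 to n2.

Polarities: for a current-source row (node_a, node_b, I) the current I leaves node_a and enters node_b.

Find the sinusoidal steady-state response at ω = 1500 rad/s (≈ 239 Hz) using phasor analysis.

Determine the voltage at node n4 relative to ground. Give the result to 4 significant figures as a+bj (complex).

-1.624-21.85j V

MNA unknowns: 4 node voltages V₁..V_4
I1: z[1]−=0.407, z[0]+=0.407
L1: Y=0.000-0.02193j on G[2,4]
I2: z[4]−=0.14, z[3]+=0.14
I3: z[0]−=0.00218, z[3]+=0.00218
R1: Y=0.0003436+0.000j on G[1,2]
L2: Y=0.000-0.7680j on G[1,2]
I4: z[1]−=0.0086, z[4]+=0.0086
R2: Y=0.5319+0.000j on G[1,3]
R3: Y=0.06061+0.000j on G[3,1]
L3: Y=0.000-0.05333j on G[2,1]
R4: Y=0.0002899+0.000j on G[4,3]
I5: z[2]−=0.0024, z[1]+=0.0024
R5: Y=0.002632+0.000j on G[0,2]
R6: Y=0.0006369+0.000j on G[4,1]
R7: Y=0.0003135+0.000j on G[0,2]
C1: Y=0.000+0.01341j on G[1,3]
L4: Y=0.000-0.02193j on G[4,2]
L5: Y=0.000-0.1305j on G[0,2]
R8: Y=0.0001179+0.000j on G[4,0]
R9: Y=0.05025+0.000j on G[0,1]
I6: z[4]−=0.715, z[2]+=0.715
solve → V1=-1.315-2.819j, V2=-1.163-2.569j, V3=-1.075-2.834j, V4=-1.624-21.85j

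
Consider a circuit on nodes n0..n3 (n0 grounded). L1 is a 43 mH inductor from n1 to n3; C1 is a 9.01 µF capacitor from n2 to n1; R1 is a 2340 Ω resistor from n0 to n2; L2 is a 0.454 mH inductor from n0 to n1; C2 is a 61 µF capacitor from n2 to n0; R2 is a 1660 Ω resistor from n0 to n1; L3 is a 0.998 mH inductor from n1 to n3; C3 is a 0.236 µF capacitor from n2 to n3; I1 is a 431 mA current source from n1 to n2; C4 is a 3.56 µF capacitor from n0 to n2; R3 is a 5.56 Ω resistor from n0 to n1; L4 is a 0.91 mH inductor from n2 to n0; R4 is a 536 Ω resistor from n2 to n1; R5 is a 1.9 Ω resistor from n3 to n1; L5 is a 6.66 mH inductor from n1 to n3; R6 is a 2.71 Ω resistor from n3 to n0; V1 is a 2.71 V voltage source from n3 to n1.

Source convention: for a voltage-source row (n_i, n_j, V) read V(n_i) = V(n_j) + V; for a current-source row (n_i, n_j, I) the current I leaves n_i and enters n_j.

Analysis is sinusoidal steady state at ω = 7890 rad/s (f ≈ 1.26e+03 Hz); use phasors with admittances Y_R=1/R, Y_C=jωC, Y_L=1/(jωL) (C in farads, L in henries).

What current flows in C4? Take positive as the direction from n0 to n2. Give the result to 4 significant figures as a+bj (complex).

-0.03107+0.009475j A

Element admittances at ω=7890 rad/s:
  Y(L1) = 0.000-0.002948j S between n1,n3
  Y(C1) = 0.000+0.07109j S between n2,n1
  Y(R1) = 0.0004274+0.000j S between n0,n2
  Y(L2) = 0.000-0.2792j S between n0,n1
  Y(C2) = 0.000+0.4813j S between n2,n0
  Y(R2) = 0.0006024+0.000j S between n0,n1
  Y(L3) = 0.000-0.1270j S between n1,n3
  Y(C3) = 0.000+0.001862j S between n2,n3
  I1: injects 0.431 A into n2 (from n1)
  Y(C4) = 0.000+0.02809j S between n0,n2
  Y(R3) = 0.1799+0.000j S between n0,n1
  Y(L4) = 0.000-0.1393j S between n2,n0
  Y(R4) = 0.001866+0.000j S between n2,n1
  Y(R5) = 0.5263+0.000j S between n3,n1
  Y(L5) = 0.000-0.01903j S between n1,n3
  Y(R6) = 0.3690+0.000j S between n3,n0
  V1: constraint V(n3)−V(n1) = 2.71
Assemble and solve the 4×4 MNA system:
  V(n1)=-2.131-0.8545j  V(n2)=-0.3373-1.106j  V(n3)=0.5793-0.8545j
  i(V1)=-1.640+0.7173j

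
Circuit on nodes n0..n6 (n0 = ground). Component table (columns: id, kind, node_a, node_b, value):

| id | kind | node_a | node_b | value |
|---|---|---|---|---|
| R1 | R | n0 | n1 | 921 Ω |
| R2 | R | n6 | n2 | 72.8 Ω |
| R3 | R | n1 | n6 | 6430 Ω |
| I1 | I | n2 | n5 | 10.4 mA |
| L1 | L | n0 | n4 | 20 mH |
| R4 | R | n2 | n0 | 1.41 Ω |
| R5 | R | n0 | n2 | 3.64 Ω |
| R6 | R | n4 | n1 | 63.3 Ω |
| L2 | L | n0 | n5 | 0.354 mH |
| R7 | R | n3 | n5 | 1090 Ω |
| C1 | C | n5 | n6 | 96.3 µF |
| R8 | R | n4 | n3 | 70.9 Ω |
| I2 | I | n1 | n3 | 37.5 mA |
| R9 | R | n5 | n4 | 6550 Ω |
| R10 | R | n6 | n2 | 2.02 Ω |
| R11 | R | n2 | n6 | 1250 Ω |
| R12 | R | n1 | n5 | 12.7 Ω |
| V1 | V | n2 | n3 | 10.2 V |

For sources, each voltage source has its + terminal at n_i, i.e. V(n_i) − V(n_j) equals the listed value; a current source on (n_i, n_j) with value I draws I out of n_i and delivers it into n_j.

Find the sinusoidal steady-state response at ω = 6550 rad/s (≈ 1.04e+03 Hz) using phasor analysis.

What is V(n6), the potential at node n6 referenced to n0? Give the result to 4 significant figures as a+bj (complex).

-0.0007810-0.1926j V

Apply KCL at each of the 6 non-ground nodes and solve the resulting linear system.
Node n1: branches {R1, R3, R6, I2, R12} → V_1 = -1.301-0.3598j
Node n2: branches {R2, I1, R4, R5, R10, R11, V1} → V_2 = 0.07196-0.07927j
Node n3: branches {R7, R8, I2, V1} → V_3 = -10.13-0.07927j
Node n4: branches {L1, R6, R8, R9} → V_4 = -5.054-1.511j
Node n5: branches {I1, L2, R7, C1, R9, R12} → V_5 = -0.09231-0.1342j
Node n6: branches {R2, R3, C1, R10, R11} → V_6 = -0.0007810-0.1926j
Source currents: i(V1)=-0.1183+0.02024j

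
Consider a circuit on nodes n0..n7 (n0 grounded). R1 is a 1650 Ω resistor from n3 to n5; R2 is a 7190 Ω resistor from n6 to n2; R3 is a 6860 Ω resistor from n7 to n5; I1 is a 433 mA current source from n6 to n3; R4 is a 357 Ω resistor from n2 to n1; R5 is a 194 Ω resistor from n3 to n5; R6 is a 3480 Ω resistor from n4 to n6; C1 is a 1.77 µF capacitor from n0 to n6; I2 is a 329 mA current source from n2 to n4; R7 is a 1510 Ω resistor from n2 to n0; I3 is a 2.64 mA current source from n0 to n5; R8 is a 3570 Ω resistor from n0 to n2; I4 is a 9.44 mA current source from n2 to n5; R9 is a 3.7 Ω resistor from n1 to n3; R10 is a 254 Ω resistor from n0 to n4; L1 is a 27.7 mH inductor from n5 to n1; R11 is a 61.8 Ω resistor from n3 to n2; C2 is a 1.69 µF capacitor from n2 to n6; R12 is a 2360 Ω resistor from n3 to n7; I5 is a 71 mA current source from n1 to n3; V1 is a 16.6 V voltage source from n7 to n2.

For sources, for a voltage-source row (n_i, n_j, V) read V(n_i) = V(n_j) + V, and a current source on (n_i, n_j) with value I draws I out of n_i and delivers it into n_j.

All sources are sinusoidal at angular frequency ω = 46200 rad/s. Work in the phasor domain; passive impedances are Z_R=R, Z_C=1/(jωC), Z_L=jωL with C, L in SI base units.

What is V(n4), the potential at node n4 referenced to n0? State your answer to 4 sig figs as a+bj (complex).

Element admittances at ω=46200 rad/s:
  Y(R1) = 0.0006061+0.000j S between n3,n5
  Y(R2) = 0.0001391+0.000j S between n6,n2
  Y(R3) = 0.0001458+0.000j S between n7,n5
  I1: injects 0.433 A into n3 (from n6)
  Y(R4) = 0.002801+0.000j S between n2,n1
  Y(R5) = 0.005155+0.000j S between n3,n5
  Y(R6) = 0.0002874+0.000j S between n4,n6
  Y(C1) = 0.000+0.08177j S between n0,n6
  I2: injects 0.329 A into n4 (from n2)
  Y(R7) = 0.0006623+0.000j S between n2,n0
  I3: injects 0.00264 A into n5 (from n0)
  Y(R8) = 0.0002801+0.000j S between n0,n2
  I4: injects 0.00944 A into n5 (from n2)
  Y(R9) = 0.2703+0.000j S between n1,n3
  Y(R10) = 0.003937+0.000j S between n0,n4
  Y(L1) = 0.000-0.0007814j S between n5,n1
  Y(R11) = 0.01618+0.000j S between n3,n2
  Y(C2) = 0.000+0.07808j S between n2,n6
  Y(R12) = 0.0004237+0.000j S between n3,n7
  I5: injects 0.071 A into n3 (from n1)
  V1: constraint V(n7)−V(n2) = 16.6
Assemble and solve the 8×8 MNA system:
  V(n1)=22.74+2.342j  V(n2)=-0.06518+2.350j  V(n3)=23.24+2.348j  V(n4)=77.88+0.2528j  V(n5)=25.08+2.658j  V(n6)=-0.03925+3.716j  V(n7)=16.53+2.350j
  i(V1)=0.004087+4.429e-05j

77.88+0.2528j V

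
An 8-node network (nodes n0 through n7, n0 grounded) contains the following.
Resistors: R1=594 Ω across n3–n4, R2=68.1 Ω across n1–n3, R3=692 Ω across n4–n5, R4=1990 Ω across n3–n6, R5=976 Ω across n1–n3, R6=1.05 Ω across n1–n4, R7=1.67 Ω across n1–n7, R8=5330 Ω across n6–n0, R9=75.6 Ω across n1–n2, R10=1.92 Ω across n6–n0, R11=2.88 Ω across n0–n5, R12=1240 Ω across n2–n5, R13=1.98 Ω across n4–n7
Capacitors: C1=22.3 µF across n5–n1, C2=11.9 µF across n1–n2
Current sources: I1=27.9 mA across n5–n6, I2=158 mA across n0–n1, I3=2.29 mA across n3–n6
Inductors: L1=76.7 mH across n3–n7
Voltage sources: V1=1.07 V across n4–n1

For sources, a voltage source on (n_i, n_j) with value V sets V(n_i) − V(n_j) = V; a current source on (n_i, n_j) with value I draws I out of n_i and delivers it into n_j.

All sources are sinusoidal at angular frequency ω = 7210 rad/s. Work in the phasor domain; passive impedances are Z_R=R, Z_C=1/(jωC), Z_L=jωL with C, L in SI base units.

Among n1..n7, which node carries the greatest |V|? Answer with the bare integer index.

Apply KCL at each of the 7 non-ground nodes and solve the resulting linear system.
Node n1: branches {C1, R2, C2, R5, I2, R6, R7, R9, V1} → V_1 = 0.3841-0.9562j
Node n2: branches {C2, R9, R12} → V_2 = 0.3929-0.9546j
Node n3: branches {R1, R2, R4, R5, L1, I3} → V_3 = 0.3504-0.9823j
Node n4: branches {R1, R3, R6, R13, V1} → V_4 = 1.454-0.9562j
Node n5: branches {C1, R3, I1, R11, R12} → V_5 = 0.3677+0.001420j
Node n6: branches {R4, I1, I3, R8, R10} → V_6 = 0.05823-0.0009465j
Node n7: branches {L1, R7, R13} → V_7 = 0.8737-0.9554j
Source currents: i(V1)=-1.316+0.001773j

4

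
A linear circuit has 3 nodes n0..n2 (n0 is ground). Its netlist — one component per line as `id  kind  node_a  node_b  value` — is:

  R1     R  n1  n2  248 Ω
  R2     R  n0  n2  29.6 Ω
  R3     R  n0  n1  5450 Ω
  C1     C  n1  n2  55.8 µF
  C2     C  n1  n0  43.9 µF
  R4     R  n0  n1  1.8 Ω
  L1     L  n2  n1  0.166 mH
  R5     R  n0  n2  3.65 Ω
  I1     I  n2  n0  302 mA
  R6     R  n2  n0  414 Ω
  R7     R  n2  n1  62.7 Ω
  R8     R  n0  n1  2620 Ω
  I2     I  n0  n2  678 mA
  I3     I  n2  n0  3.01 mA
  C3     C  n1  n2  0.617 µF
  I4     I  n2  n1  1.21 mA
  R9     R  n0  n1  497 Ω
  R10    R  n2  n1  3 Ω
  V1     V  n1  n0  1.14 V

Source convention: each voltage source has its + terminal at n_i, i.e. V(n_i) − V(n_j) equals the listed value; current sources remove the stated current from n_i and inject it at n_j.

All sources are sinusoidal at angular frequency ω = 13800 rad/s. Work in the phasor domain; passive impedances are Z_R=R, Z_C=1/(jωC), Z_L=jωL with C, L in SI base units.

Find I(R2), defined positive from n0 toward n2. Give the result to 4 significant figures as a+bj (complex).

-0.03925+0.0003771j A

MNA unknowns: 2 node voltages V₁..V_2 plus 1 source current (V1)
R1: Y=0.004032+0.000j on G[1,2]
R2: Y=0.03378+0.000j on G[0,2]
R3: Y=0.0001835+0.000j on G[0,1]
C1: Y=0.000+0.7700j on G[1,2]
C2: Y=0.000+0.6058j on G[1,0]
R4: Y=0.5556+0.000j on G[0,1]
L1: Y=0.000-0.4365j on G[2,1]
R5: Y=0.2740+0.000j on G[0,2]
I1: z[2]−=0.302, z[0]+=0.302
R6: Y=0.002415+0.000j on G[2,0]
R7: Y=0.01595+0.000j on G[2,1]
R8: Y=0.0003817+0.000j on G[0,1]
I2: z[0]−=0.678, z[2]+=0.678
I3: z[2]−=0.00301, z[0]+=0.00301
C3: Y=0.000+0.008515j on G[1,2]
I4: z[2]−=0.00121, z[1]+=0.00121
R9: Y=0.002012+0.000j on G[0,1]
R10: Y=0.3333+0.000j on G[2,1]
V1: row V1−V0=1.14, i_V1 at 1,0
solve → V1=1.140+0.000j, V2=1.162-0.01116j
aux → i_V1=-0.6236-0.6872j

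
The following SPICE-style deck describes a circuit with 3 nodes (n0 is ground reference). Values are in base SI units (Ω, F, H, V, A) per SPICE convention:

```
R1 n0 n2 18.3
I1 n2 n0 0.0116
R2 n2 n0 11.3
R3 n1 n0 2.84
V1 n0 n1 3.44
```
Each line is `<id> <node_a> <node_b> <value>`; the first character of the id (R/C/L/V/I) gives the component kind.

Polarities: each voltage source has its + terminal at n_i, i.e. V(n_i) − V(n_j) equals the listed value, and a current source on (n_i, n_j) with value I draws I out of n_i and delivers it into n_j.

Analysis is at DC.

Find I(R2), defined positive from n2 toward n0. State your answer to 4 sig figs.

Element admittances at DC:
  Y(R1) = 0.05464 S between n0,n2
  I1: injects 0.0116 A into n0 (from n2)
  Y(R2) = 0.08850 S between n2,n0
  Y(R3) = 0.3521 S between n1,n0
  V1: constraint V(n0)−V(n1) = 3.44
Assemble and solve the 3×3 MNA system:
  V(n1)=-3.440  V(n2)=-0.08104
  i(V1)=-1.211

-0.007172 A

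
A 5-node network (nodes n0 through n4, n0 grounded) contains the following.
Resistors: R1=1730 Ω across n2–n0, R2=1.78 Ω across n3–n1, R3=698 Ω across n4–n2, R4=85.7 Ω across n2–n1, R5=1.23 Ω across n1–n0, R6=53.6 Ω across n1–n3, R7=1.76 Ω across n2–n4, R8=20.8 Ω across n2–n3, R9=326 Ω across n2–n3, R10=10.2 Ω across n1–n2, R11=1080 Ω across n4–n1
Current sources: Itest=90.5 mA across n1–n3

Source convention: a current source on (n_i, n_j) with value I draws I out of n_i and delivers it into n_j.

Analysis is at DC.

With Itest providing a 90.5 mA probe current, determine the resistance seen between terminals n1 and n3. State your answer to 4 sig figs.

R_eq = 1.625 Ω

Apply KCL at each of the 4 non-ground nodes and solve the resulting linear system.
Node n1: branches {R2, R4, R5, R6, R10, R11, Itest} → V_1 = -3.291e-05
Node n2: branches {R1, R3, R4, R7, R8, R9, R10} → V_2 = 0.04629
Node n3: branches {R2, R6, R8, R9, Itest} → V_3 = 0.1470
Node n4: branches {R3, R7, R11} → V_4 = 0.04621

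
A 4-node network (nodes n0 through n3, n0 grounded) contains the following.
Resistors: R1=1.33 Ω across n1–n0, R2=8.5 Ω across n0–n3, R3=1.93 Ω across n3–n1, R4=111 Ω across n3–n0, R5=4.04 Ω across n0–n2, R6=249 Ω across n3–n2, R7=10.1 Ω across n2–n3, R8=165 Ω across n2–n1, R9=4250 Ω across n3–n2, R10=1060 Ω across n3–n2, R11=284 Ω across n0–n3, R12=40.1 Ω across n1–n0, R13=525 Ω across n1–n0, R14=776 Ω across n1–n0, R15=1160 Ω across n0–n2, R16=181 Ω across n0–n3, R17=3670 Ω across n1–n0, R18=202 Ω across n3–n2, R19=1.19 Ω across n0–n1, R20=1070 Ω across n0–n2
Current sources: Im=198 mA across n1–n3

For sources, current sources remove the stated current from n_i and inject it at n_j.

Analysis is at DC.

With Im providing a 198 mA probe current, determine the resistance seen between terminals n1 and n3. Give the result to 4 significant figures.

R_eq = 1.416 Ω

MNA unknowns: 3 node voltages V₁..V_3
R1: Y=0.7519 on G[1,0]
R2: Y=0.1176 on G[0,3]
R3: Y=0.5181 on G[3,1]
R4: Y=0.009009 on G[3,0]
R5: Y=0.2475 on G[0,2]
R6: Y=0.004016 on G[3,2]
R7: Y=0.09901 on G[2,3]
R8: Y=0.006061 on G[2,1]
R9: Y=0.0002353 on G[3,2]
R10: Y=0.0009434 on G[3,2]
R11: Y=0.003521 on G[0,3]
R12: Y=0.02494 on G[1,0]
R13: Y=0.001905 on G[1,0]
R14: Y=0.001289 on G[1,0]
R15: Y=0.0008621 on G[0,2]
R16: Y=0.005525 on G[0,3]
R17: Y=0.0002725 on G[1,0]
R18: Y=0.004950 on G[3,2]
R19: Y=0.8403 on G[0,1]
R20: Y=0.0009346 on G[0,2]
Im: z[1]−=0.198, z[3]+=0.198
solve → V1=-0.03214, V2=0.07380, V3=0.2482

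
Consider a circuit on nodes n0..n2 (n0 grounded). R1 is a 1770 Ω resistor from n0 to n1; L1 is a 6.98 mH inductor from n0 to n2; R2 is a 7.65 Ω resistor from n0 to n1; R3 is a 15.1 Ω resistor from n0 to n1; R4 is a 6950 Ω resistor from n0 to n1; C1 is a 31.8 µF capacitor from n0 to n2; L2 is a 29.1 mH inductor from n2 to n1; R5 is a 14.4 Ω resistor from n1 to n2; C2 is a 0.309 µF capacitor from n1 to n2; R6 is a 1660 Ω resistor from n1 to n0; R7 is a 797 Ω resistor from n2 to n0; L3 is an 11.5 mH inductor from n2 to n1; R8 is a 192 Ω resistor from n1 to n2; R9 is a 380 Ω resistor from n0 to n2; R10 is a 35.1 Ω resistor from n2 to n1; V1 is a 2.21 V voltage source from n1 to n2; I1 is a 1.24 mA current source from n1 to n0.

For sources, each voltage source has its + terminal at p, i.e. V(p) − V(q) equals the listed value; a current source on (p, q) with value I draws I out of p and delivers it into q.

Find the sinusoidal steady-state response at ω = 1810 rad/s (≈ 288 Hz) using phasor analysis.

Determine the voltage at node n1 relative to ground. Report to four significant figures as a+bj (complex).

0.06088-0.2296j V

MNA unknowns: 2 node voltages V₁..V_2 plus 1 source current (V1)
R1: Y=0.0005650+0.000j on G[0,1]
L1: Y=0.000-0.07915j on G[0,2]
R2: Y=0.1307+0.000j on G[0,1]
R3: Y=0.06623+0.000j on G[0,1]
R4: Y=0.0001439+0.000j on G[0,1]
C1: Y=0.000+0.05756j on G[0,2]
L2: Y=0.000-0.01899j on G[2,1]
R5: Y=0.06944+0.000j on G[1,2]
C2: Y=0.000+0.0005593j on G[1,2]
R6: Y=0.0006024+0.000j on G[1,0]
R7: Y=0.001255+0.000j on G[2,0]
L3: Y=0.000-0.04804j on G[2,1]
R8: Y=0.005208+0.000j on G[1,2]
R9: Y=0.002632+0.000j on G[0,2]
R10: Y=0.02849+0.000j on G[2,1]
V1: row V1−V2=2.21, i_V1 at 1,2
I1: z[1]−=0.00124, z[0]+=0.00124
solve → V1=0.06088-0.2296j, V2=-2.149-0.2296j
aux → i_V1=-0.2413+0.1924j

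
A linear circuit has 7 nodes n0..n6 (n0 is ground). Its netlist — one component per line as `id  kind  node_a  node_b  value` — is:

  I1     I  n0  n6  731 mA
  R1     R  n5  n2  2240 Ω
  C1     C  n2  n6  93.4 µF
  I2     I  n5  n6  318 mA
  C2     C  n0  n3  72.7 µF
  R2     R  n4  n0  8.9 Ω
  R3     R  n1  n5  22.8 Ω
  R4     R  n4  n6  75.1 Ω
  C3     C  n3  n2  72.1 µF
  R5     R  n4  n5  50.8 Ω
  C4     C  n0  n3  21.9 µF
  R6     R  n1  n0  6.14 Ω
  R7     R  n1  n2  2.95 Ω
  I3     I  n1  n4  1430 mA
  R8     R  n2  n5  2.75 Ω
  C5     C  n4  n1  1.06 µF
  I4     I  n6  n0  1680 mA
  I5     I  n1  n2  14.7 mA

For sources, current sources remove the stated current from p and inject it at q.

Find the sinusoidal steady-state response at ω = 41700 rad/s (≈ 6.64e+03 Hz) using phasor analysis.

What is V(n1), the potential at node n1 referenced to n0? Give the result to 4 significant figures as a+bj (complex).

Element admittances at ω=41700 rad/s:
  I1: injects 0.731 A into n6 (from n0)
  Y(R1) = 0.0004464+0.000j S between n5,n2
  Y(C1) = 0.000+3.895j S between n2,n6
  I2: injects 0.318 A into n6 (from n5)
  Y(C2) = 0.000+3.032j S between n0,n3
  Y(R2) = 0.1124+0.000j S between n4,n0
  Y(R3) = 0.04386+0.000j S between n1,n5
  Y(R4) = 0.01332+0.000j S between n4,n6
  Y(C3) = 0.000+3.007j S between n3,n2
  Y(R5) = 0.01969+0.000j S between n4,n5
  Y(C4) = 0.000+0.9132j S between n0,n3
  Y(R6) = 0.1629+0.000j S between n1,n0
  Y(R7) = 0.3390+0.000j S between n1,n2
  I3: injects 1.43 A into n4 (from n1)
  Y(R8) = 0.3636+0.000j S between n2,n5
  Y(C5) = 0.000+0.04420j S between n4,n1
  I4: injects 1.68 A into n0 (from n6)
  I5: injects 0.0147 A into n2 (from n1)
Assemble and solve the 6×6 MNA system:
  V(n1)=-2.287+1.480j  V(n2)=0.05953+0.8905j  V(n3)=0.02575+0.3852j  V(n4)=8.391-3.049j  V(n5)=-0.5413+0.7696j  V(n6)=0.04560+1.024j

-2.287+1.480j V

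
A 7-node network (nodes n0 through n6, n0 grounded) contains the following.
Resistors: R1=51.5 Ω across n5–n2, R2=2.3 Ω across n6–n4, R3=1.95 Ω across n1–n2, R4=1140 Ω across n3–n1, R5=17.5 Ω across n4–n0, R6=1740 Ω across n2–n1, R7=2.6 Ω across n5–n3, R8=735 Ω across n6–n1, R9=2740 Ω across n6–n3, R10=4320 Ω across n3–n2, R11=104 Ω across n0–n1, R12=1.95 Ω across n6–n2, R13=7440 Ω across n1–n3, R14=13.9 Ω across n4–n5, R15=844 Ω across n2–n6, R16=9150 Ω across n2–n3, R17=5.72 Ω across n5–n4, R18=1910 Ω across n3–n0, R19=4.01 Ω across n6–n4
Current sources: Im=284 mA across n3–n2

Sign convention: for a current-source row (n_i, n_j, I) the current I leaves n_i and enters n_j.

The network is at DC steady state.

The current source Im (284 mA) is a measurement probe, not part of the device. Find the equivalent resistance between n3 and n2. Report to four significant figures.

MNA unknowns: 6 node voltages V₁..V_6
R1: Y=0.01942 on G[5,2]
R2: Y=0.4348 on G[6,4]
R3: Y=0.5128 on G[1,2]
R4: Y=0.0008772 on G[3,1]
R5: Y=0.05714 on G[4,0]
R6: Y=0.0005747 on G[2,1]
R7: Y=0.3846 on G[5,3]
R8: Y=0.001361 on G[6,1]
R9: Y=0.0003650 on G[6,3]
R10: Y=0.0002315 on G[3,2]
R11: Y=0.009615 on G[0,1]
R12: Y=0.5128 on G[6,2]
R13: Y=0.0001344 on G[1,3]
R14: Y=0.07194 on G[4,5]
R15: Y=0.001185 on G[2,6]
R16: Y=0.0001093 on G[2,3]
R17: Y=0.1748 on G[5,4]
R18: Y=0.0005236 on G[3,0]
R19: Y=0.2494 on G[6,4]
Im: z[3]−=0.284, z[2]+=0.284
solve → V1=0.6929, V2=0.7120, V3=-1.814, V4=-0.09998, V5=-1.089, V6=0.2482

R_eq = 8.893 Ω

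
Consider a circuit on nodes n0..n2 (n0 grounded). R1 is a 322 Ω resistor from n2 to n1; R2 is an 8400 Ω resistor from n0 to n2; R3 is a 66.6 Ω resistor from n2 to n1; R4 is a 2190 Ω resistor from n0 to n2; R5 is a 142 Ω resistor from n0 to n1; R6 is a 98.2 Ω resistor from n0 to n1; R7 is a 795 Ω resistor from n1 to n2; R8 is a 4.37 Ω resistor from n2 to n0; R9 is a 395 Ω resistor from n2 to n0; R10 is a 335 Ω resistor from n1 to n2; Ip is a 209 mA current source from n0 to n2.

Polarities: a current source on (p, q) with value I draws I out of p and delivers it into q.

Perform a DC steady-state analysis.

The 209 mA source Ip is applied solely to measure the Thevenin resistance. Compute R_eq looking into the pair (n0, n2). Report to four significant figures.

MNA unknowns: 2 node voltages V₁..V_2
R1: Y=0.003106 on G[2,1]
R2: Y=0.0001190 on G[0,2]
R3: Y=0.01502 on G[2,1]
R4: Y=0.0004566 on G[0,2]
R5: Y=0.007042 on G[0,1]
R6: Y=0.01018 on G[0,1]
R7: Y=0.001258 on G[1,2]
R8: Y=0.2288 on G[2,0]
R9: Y=0.002532 on G[2,0]
R10: Y=0.002985 on G[1,2]
Ip: z[0]−=0.209, z[2]+=0.209
solve → V1=0.4885, V2=0.8648

R_eq = 4.138 Ω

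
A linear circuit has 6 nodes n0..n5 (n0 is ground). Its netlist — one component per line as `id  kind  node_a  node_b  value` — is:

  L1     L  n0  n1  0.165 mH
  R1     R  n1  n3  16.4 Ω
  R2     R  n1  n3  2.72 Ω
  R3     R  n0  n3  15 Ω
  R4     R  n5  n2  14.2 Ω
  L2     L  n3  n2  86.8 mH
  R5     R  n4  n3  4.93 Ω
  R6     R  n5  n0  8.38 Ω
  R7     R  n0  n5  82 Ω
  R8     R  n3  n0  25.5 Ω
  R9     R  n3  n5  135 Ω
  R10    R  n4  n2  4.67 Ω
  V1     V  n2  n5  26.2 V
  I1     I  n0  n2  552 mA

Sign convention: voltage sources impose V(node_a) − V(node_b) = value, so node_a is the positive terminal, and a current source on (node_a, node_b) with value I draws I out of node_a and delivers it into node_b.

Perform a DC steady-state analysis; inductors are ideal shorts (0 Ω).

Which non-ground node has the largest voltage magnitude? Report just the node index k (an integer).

Apply KCL at each of the 5 non-ground nodes and solve the resulting linear system.
Node n1: branches {L1, R1, R2} → V_1 = 0.000
Node n2: branches {R4, L2, R10, V1, I1} → V_2 = 6.003
Node n3: branches {R1, R2, R3, L2, R5, R8, R9} → V_3 = 6.003
Node n4: branches {R5, R10} → V_4 = 6.003
Node n5: branches {R4, R6, R7, R9, V1} → V_5 = -20.20
Source currents: i(L1)=-2.573, i(L2)=-3.403, i(V1)=-4.696

5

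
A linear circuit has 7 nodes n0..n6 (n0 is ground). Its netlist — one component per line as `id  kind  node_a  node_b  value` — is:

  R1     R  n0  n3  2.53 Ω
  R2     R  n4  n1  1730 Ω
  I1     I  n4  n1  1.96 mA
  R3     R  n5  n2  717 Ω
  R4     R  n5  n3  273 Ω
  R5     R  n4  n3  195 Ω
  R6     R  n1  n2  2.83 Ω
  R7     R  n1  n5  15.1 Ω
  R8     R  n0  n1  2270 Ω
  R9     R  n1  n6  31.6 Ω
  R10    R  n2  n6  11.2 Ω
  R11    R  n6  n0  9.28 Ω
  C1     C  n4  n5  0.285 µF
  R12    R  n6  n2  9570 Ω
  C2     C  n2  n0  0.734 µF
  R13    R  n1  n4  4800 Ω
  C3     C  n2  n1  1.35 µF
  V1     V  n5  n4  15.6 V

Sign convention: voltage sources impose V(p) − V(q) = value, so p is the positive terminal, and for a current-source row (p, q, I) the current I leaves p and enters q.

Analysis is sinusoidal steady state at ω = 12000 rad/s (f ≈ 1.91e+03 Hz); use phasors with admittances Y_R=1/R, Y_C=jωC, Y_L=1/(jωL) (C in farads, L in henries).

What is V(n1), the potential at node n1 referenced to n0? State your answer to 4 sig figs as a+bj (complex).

Element admittances at ω=12000 rad/s:
  Y(R1) = 0.3953+0.000j S between n0,n3
  Y(R2) = 0.0005780+0.000j S between n4,n1
  I1: injects 0.00196 A into n1 (from n4)
  Y(R3) = 0.001395+0.000j S between n5,n2
  Y(R4) = 0.003663+0.000j S between n5,n3
  Y(R5) = 0.005128+0.000j S between n4,n3
  Y(R6) = 0.3534+0.000j S between n1,n2
  Y(R7) = 0.06623+0.000j S between n1,n5
  Y(R8) = 0.0004405+0.000j S between n0,n1
  Y(R9) = 0.03165+0.000j S between n1,n6
  Y(R10) = 0.08929+0.000j S between n2,n6
  Y(R11) = 0.1078+0.000j S between n6,n0
  Y(C1) = 0.000+0.003420j S between n4,n5
  Y(R12) = 0.0001045+0.000j S between n6,n2
  Y(C2) = 0.000+0.008808j S between n2,n0
  Y(R13) = 0.0002083+0.000j S between n1,n4
  Y(C3) = 0.000+0.01620j S between n2,n1
  V1: constraint V(n5)−V(n4) = 15.6
Assemble and solve the 7×7 MNA system:
  V(n1)=1.106-0.1322j  V(n2)=0.9924-0.1354j  V(n3)=-0.1516-0.002556j  V(n4)=-13.47-0.1175j  V(n5)=2.130-0.1175j  V(n6)=0.5406-0.07120j
  i(V1)=-0.07780-0.05393j

1.106-0.1322j V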